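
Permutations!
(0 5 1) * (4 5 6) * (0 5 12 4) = [6, 5, 2, 3, 12, 1, 0, 7, 8, 9, 10, 11, 4] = (0 6)(1 5)(4 12)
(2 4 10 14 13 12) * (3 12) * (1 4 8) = [0, 4, 8, 12, 10, 5, 6, 7, 1, 9, 14, 11, 2, 3, 13] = (1 4 10 14 13 3 12 2 8)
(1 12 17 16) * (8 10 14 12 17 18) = (1 17 16)(8 10 14 12 18) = [0, 17, 2, 3, 4, 5, 6, 7, 10, 9, 14, 11, 18, 13, 12, 15, 1, 16, 8]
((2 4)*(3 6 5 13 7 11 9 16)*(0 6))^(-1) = ((0 6 5 13 7 11 9 16 3)(2 4))^(-1) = (0 3 16 9 11 7 13 5 6)(2 4)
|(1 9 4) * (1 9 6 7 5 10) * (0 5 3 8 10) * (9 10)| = |(0 5)(1 6 7 3 8 9 4 10)| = 8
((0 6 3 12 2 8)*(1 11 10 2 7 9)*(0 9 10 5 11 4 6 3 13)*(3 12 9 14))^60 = (0 9 10 6 14 12 1 2 13 3 7 4 8)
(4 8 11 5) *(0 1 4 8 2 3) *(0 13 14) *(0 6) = (0 1 4 2 3 13 14 6)(5 8 11) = [1, 4, 3, 13, 2, 8, 0, 7, 11, 9, 10, 5, 12, 14, 6]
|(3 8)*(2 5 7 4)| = 4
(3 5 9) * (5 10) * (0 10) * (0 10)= (3 10 5 9)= [0, 1, 2, 10, 4, 9, 6, 7, 8, 3, 5]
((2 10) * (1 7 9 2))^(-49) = (1 7 9 2 10)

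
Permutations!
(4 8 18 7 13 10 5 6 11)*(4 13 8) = (5 6 11 13 10)(7 8 18) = [0, 1, 2, 3, 4, 6, 11, 8, 18, 9, 5, 13, 12, 10, 14, 15, 16, 17, 7]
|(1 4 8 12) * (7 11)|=4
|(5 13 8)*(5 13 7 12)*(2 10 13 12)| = 7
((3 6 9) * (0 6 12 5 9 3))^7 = ((0 6 3 12 5 9))^7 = (0 6 3 12 5 9)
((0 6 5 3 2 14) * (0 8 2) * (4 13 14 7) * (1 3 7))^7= ((0 6 5 7 4 13 14 8 2 1 3))^7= (0 8 7 3 14 5 1 13 6 2 4)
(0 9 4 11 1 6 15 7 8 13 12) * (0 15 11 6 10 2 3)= [9, 10, 3, 0, 6, 5, 11, 8, 13, 4, 2, 1, 15, 12, 14, 7]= (0 9 4 6 11 1 10 2 3)(7 8 13 12 15)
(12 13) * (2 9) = (2 9)(12 13) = [0, 1, 9, 3, 4, 5, 6, 7, 8, 2, 10, 11, 13, 12]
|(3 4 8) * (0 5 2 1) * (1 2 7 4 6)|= 8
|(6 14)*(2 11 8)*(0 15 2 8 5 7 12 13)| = |(0 15 2 11 5 7 12 13)(6 14)| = 8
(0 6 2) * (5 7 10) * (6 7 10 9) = (0 7 9 6 2)(5 10) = [7, 1, 0, 3, 4, 10, 2, 9, 8, 6, 5]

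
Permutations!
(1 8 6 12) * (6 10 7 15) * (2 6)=(1 8 10 7 15 2 6 12)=[0, 8, 6, 3, 4, 5, 12, 15, 10, 9, 7, 11, 1, 13, 14, 2]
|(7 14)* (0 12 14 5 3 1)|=|(0 12 14 7 5 3 1)|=7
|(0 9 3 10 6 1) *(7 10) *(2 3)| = 8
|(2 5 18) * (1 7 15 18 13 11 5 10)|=|(1 7 15 18 2 10)(5 13 11)|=6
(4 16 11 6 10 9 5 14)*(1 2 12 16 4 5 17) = (1 2 12 16 11 6 10 9 17)(5 14) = [0, 2, 12, 3, 4, 14, 10, 7, 8, 17, 9, 6, 16, 13, 5, 15, 11, 1]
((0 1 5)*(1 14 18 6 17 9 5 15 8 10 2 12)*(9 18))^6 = (18)(0 9)(5 14)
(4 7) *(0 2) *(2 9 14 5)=[9, 1, 0, 3, 7, 2, 6, 4, 8, 14, 10, 11, 12, 13, 5]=(0 9 14 5 2)(4 7)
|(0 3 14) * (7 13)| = |(0 3 14)(7 13)| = 6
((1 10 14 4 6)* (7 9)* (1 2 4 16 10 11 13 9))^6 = (16)(1 11 13 9 7) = ((1 11 13 9 7)(2 4 6)(10 14 16))^6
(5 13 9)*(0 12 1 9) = (0 12 1 9 5 13) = [12, 9, 2, 3, 4, 13, 6, 7, 8, 5, 10, 11, 1, 0]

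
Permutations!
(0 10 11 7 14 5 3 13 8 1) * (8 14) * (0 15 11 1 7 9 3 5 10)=[0, 15, 2, 13, 4, 5, 6, 8, 7, 3, 1, 9, 12, 14, 10, 11]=(1 15 11 9 3 13 14 10)(7 8)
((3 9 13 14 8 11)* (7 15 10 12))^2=(3 13 8)(7 10)(9 14 11)(12 15)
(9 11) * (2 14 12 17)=[0, 1, 14, 3, 4, 5, 6, 7, 8, 11, 10, 9, 17, 13, 12, 15, 16, 2]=(2 14 12 17)(9 11)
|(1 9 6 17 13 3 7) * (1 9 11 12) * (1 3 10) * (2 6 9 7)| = |(1 11 12 3 2 6 17 13 10)| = 9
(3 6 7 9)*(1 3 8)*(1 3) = (3 6 7 9 8) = [0, 1, 2, 6, 4, 5, 7, 9, 3, 8]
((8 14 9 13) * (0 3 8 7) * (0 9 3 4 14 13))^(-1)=((0 4 14 3 8 13 7 9))^(-1)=(0 9 7 13 8 3 14 4)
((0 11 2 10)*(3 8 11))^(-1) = ((0 3 8 11 2 10))^(-1) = (0 10 2 11 8 3)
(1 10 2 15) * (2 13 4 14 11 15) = (1 10 13 4 14 11 15) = [0, 10, 2, 3, 14, 5, 6, 7, 8, 9, 13, 15, 12, 4, 11, 1]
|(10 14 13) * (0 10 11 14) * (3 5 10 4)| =|(0 4 3 5 10)(11 14 13)| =15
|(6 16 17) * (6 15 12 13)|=6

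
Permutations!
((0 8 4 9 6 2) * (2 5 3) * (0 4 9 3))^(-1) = (0 5 6 9 8)(2 3 4)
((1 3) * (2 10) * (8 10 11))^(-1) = (1 3)(2 10 8 11)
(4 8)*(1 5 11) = (1 5 11)(4 8) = [0, 5, 2, 3, 8, 11, 6, 7, 4, 9, 10, 1]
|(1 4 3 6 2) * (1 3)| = 6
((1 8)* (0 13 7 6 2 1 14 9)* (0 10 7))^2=(1 14 10 6)(2 8 9 7)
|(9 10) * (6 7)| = 2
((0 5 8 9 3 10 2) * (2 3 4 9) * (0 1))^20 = (10)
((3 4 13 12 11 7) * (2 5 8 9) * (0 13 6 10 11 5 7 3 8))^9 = ((0 13 12 5)(2 7 8 9)(3 4 6 10 11))^9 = (0 13 12 5)(2 7 8 9)(3 11 10 6 4)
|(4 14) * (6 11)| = 2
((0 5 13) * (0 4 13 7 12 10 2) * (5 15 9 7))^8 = ((0 15 9 7 12 10 2)(4 13))^8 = (0 15 9 7 12 10 2)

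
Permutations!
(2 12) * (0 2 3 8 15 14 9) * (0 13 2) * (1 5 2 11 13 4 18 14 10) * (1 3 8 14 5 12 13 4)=[0, 12, 13, 14, 18, 2, 6, 7, 15, 1, 3, 4, 8, 11, 9, 10, 16, 17, 5]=(1 12 8 15 10 3 14 9)(2 13 11 4 18 5)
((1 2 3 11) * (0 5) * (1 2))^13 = ((0 5)(2 3 11))^13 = (0 5)(2 3 11)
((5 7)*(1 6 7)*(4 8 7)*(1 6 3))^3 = (1 3)(4 5 8 6 7)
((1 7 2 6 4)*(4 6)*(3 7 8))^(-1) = ((1 8 3 7 2 4))^(-1) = (1 4 2 7 3 8)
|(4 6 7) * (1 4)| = 4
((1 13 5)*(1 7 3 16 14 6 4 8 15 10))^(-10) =(1 5 3 14 4 15)(6 8 10 13 7 16)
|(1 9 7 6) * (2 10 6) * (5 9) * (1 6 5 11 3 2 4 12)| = 10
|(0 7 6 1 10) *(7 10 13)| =4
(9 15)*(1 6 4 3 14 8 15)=[0, 6, 2, 14, 3, 5, 4, 7, 15, 1, 10, 11, 12, 13, 8, 9]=(1 6 4 3 14 8 15 9)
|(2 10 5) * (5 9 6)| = 5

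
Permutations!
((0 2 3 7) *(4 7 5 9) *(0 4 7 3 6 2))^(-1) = ((2 6)(3 5 9 7 4))^(-1) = (2 6)(3 4 7 9 5)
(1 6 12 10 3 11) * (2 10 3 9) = (1 6 12 3 11)(2 10 9) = [0, 6, 10, 11, 4, 5, 12, 7, 8, 2, 9, 1, 3]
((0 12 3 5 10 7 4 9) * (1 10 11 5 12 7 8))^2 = (12)(0 4)(1 8 10)(7 9)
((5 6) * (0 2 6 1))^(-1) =(0 1 5 6 2)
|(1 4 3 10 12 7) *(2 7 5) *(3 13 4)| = |(1 3 10 12 5 2 7)(4 13)| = 14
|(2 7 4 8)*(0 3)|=4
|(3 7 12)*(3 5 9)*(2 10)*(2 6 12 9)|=|(2 10 6 12 5)(3 7 9)|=15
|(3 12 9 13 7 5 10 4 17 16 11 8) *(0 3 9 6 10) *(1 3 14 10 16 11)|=|(0 14 10 4 17 11 8 9 13 7 5)(1 3 12 6 16)|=55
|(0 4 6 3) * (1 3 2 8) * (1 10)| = |(0 4 6 2 8 10 1 3)| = 8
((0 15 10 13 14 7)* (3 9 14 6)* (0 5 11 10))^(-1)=((0 15)(3 9 14 7 5 11 10 13 6))^(-1)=(0 15)(3 6 13 10 11 5 7 14 9)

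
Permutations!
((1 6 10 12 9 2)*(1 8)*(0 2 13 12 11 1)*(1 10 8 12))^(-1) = (0 8 6 1 13 9 12 2)(10 11)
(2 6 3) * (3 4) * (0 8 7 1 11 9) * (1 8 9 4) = (0 9)(1 11 4 3 2 6)(7 8) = [9, 11, 6, 2, 3, 5, 1, 8, 7, 0, 10, 4]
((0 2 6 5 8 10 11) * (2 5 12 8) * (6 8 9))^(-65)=(0 5 2 8 10 11)(6 12 9)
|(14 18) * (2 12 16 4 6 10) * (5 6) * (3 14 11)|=28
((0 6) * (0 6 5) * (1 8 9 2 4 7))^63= ((0 5)(1 8 9 2 4 7))^63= (0 5)(1 2)(4 8)(7 9)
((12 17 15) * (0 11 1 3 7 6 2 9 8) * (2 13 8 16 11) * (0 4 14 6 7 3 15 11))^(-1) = ((0 2 9 16)(1 15 12 17 11)(4 14 6 13 8))^(-1) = (0 16 9 2)(1 11 17 12 15)(4 8 13 6 14)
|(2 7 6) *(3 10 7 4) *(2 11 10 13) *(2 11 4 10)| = |(2 10 7 6 4 3 13 11)| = 8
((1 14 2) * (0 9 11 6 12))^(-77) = ((0 9 11 6 12)(1 14 2))^(-77) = (0 6 9 12 11)(1 14 2)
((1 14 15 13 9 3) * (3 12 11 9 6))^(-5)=(1 14 15 13 6 3)(9 12 11)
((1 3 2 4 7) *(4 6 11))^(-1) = ((1 3 2 6 11 4 7))^(-1) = (1 7 4 11 6 2 3)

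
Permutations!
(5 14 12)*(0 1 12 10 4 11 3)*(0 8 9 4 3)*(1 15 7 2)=(0 15 7 2 1 12 5 14 10 3 8 9 4 11)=[15, 12, 1, 8, 11, 14, 6, 2, 9, 4, 3, 0, 5, 13, 10, 7]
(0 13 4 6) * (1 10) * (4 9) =(0 13 9 4 6)(1 10) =[13, 10, 2, 3, 6, 5, 0, 7, 8, 4, 1, 11, 12, 9]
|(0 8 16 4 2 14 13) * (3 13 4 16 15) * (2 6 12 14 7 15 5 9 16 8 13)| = |(0 13)(2 7 15 3)(4 6 12 14)(5 9 16 8)| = 4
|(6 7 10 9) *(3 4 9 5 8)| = 8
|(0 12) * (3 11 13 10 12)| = 6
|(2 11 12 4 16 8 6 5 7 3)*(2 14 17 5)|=35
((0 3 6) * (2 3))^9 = ((0 2 3 6))^9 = (0 2 3 6)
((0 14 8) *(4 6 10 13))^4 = ((0 14 8)(4 6 10 13))^4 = (0 14 8)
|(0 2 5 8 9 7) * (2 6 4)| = |(0 6 4 2 5 8 9 7)| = 8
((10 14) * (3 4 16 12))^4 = ((3 4 16 12)(10 14))^4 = (16)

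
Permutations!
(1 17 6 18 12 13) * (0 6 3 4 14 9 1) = (0 6 18 12 13)(1 17 3 4 14 9) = [6, 17, 2, 4, 14, 5, 18, 7, 8, 1, 10, 11, 13, 0, 9, 15, 16, 3, 12]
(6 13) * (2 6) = (2 6 13) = [0, 1, 6, 3, 4, 5, 13, 7, 8, 9, 10, 11, 12, 2]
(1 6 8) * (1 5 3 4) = (1 6 8 5 3 4) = [0, 6, 2, 4, 1, 3, 8, 7, 5]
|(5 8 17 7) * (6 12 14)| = 12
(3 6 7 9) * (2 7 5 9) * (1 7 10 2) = (1 7)(2 10)(3 6 5 9) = [0, 7, 10, 6, 4, 9, 5, 1, 8, 3, 2]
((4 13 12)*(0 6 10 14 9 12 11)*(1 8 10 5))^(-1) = (0 11 13 4 12 9 14 10 8 1 5 6) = ((0 6 5 1 8 10 14 9 12 4 13 11))^(-1)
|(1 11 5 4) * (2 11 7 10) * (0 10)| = |(0 10 2 11 5 4 1 7)| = 8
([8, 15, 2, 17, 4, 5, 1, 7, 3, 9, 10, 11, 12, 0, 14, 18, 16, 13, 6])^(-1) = [13, 6, 2, 8, 4, 5, 18, 7, 0, 9, 10, 11, 12, 17, 14, 1, 16, 3, 15]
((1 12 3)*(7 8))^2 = (1 3 12)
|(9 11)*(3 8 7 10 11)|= 6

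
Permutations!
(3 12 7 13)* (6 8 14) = (3 12 7 13)(6 8 14) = [0, 1, 2, 12, 4, 5, 8, 13, 14, 9, 10, 11, 7, 3, 6]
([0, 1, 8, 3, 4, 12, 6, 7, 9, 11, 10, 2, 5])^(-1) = (2 11 9 8)(5 12)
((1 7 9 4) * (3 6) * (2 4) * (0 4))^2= (0 1 9)(2 4 7)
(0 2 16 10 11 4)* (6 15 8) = [2, 1, 16, 3, 0, 5, 15, 7, 6, 9, 11, 4, 12, 13, 14, 8, 10] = (0 2 16 10 11 4)(6 15 8)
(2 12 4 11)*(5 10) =(2 12 4 11)(5 10) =[0, 1, 12, 3, 11, 10, 6, 7, 8, 9, 5, 2, 4]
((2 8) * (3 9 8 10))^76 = ((2 10 3 9 8))^76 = (2 10 3 9 8)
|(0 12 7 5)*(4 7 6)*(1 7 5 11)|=|(0 12 6 4 5)(1 7 11)|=15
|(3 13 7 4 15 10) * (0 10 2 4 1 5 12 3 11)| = |(0 10 11)(1 5 12 3 13 7)(2 4 15)| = 6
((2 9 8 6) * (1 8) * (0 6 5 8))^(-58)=(0 2 1 6 9)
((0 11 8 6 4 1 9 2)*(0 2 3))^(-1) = ((0 11 8 6 4 1 9 3))^(-1) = (0 3 9 1 4 6 8 11)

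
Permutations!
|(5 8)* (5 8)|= 1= |(8)|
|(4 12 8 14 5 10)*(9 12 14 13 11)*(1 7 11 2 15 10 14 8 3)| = 6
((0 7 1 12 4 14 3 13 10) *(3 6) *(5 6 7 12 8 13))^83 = (0 4 7 8 10 12 14 1 13)(3 6 5) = ((0 12 4 14 7 1 8 13 10)(3 5 6))^83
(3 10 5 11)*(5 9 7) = (3 10 9 7 5 11) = [0, 1, 2, 10, 4, 11, 6, 5, 8, 7, 9, 3]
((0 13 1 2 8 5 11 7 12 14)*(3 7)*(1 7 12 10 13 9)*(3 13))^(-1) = (0 14 12 3 10 7 13 11 5 8 2 1 9)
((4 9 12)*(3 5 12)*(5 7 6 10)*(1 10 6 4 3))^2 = ((1 10 5 12 3 7 4 9))^2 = (1 5 3 4)(7 9 10 12)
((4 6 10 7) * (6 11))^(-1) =((4 11 6 10 7))^(-1) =(4 7 10 6 11)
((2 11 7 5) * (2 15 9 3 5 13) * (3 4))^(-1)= (2 13 7 11)(3 4 9 15 5)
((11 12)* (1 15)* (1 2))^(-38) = ((1 15 2)(11 12))^(-38) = (1 15 2)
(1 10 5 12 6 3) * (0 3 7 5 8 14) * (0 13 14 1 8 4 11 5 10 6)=[3, 6, 2, 8, 11, 12, 7, 10, 1, 9, 4, 5, 0, 14, 13]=(0 3 8 1 6 7 10 4 11 5 12)(13 14)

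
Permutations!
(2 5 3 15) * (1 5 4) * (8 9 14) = (1 5 3 15 2 4)(8 9 14) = [0, 5, 4, 15, 1, 3, 6, 7, 9, 14, 10, 11, 12, 13, 8, 2]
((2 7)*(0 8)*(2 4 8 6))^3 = ((0 6 2 7 4 8))^3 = (0 7)(2 8)(4 6)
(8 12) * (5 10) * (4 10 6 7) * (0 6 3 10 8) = (0 6 7 4 8 12)(3 10 5) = [6, 1, 2, 10, 8, 3, 7, 4, 12, 9, 5, 11, 0]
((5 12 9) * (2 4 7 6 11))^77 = (2 7 11 4 6)(5 9 12)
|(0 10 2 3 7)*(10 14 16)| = 7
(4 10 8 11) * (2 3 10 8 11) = [0, 1, 3, 10, 8, 5, 6, 7, 2, 9, 11, 4] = (2 3 10 11 4 8)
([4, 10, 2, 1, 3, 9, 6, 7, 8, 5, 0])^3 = (0 1 4 10 3)(5 9)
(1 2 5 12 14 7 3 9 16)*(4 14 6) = (1 2 5 12 6 4 14 7 3 9 16) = [0, 2, 5, 9, 14, 12, 4, 3, 8, 16, 10, 11, 6, 13, 7, 15, 1]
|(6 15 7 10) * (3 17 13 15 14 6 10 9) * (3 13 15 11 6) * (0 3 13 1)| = |(0 3 17 15 7 9 1)(6 14 13 11)| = 28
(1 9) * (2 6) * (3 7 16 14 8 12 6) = (1 9)(2 3 7 16 14 8 12 6) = [0, 9, 3, 7, 4, 5, 2, 16, 12, 1, 10, 11, 6, 13, 8, 15, 14]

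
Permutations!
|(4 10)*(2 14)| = 2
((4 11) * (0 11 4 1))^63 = (11)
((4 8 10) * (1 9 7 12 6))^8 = ((1 9 7 12 6)(4 8 10))^8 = (1 12 9 6 7)(4 10 8)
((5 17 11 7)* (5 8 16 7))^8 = (5 11 17)(7 16 8)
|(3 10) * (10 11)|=3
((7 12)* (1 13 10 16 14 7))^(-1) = ((1 13 10 16 14 7 12))^(-1) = (1 12 7 14 16 10 13)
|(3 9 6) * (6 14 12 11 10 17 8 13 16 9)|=|(3 6)(8 13 16 9 14 12 11 10 17)|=18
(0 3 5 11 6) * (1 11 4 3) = (0 1 11 6)(3 5 4) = [1, 11, 2, 5, 3, 4, 0, 7, 8, 9, 10, 6]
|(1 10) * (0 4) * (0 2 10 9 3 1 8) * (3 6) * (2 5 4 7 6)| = |(0 7 6 3 1 9 2 10 8)(4 5)| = 18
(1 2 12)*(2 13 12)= (1 13 12)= [0, 13, 2, 3, 4, 5, 6, 7, 8, 9, 10, 11, 1, 12]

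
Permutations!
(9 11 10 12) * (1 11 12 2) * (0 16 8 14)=(0 16 8 14)(1 11 10 2)(9 12)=[16, 11, 1, 3, 4, 5, 6, 7, 14, 12, 2, 10, 9, 13, 0, 15, 8]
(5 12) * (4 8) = [0, 1, 2, 3, 8, 12, 6, 7, 4, 9, 10, 11, 5] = (4 8)(5 12)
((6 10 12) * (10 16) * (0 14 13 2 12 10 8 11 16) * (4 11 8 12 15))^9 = ((0 14 13 2 15 4 11 16 12 6))^9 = (0 6 12 16 11 4 15 2 13 14)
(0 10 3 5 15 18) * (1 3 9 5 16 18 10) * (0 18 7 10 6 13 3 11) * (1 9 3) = (18)(0 9 5 15 6 13 1 11)(3 16 7 10) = [9, 11, 2, 16, 4, 15, 13, 10, 8, 5, 3, 0, 12, 1, 14, 6, 7, 17, 18]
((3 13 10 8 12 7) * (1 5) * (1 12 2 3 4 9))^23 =((1 5 12 7 4 9)(2 3 13 10 8))^23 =(1 9 4 7 12 5)(2 10 3 8 13)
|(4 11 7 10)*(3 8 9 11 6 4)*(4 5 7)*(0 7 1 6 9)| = 15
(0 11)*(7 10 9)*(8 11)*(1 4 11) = (0 8 1 4 11)(7 10 9) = [8, 4, 2, 3, 11, 5, 6, 10, 1, 7, 9, 0]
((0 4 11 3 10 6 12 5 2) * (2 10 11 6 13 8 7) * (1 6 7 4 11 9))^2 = (0 3 1 12 10 8 7)(2 11 9 6 5 13 4)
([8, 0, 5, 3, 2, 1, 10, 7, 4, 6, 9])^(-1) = (0 1 5 2 4 8)(6 9 10)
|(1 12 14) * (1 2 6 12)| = 4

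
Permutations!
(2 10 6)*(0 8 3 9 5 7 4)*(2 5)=(0 8 3 9 2 10 6 5 7 4)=[8, 1, 10, 9, 0, 7, 5, 4, 3, 2, 6]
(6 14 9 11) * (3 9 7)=(3 9 11 6 14 7)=[0, 1, 2, 9, 4, 5, 14, 3, 8, 11, 10, 6, 12, 13, 7]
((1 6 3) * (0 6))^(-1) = ((0 6 3 1))^(-1) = (0 1 3 6)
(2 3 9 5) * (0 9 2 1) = [9, 0, 3, 2, 4, 1, 6, 7, 8, 5] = (0 9 5 1)(2 3)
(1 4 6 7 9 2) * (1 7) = (1 4 6)(2 7 9) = [0, 4, 7, 3, 6, 5, 1, 9, 8, 2]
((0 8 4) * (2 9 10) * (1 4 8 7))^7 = (0 4 1 7)(2 9 10)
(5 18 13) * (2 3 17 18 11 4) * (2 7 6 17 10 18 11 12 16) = (2 3 10 18 13 5 12 16)(4 7 6 17 11) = [0, 1, 3, 10, 7, 12, 17, 6, 8, 9, 18, 4, 16, 5, 14, 15, 2, 11, 13]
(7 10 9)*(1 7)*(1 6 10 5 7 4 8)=(1 4 8)(5 7)(6 10 9)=[0, 4, 2, 3, 8, 7, 10, 5, 1, 6, 9]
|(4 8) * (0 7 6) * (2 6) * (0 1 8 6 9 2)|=|(0 7)(1 8 4 6)(2 9)|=4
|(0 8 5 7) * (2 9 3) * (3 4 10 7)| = 9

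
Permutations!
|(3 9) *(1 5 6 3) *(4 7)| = 10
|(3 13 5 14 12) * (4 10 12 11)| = |(3 13 5 14 11 4 10 12)| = 8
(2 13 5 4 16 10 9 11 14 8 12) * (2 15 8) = (2 13 5 4 16 10 9 11 14)(8 12 15) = [0, 1, 13, 3, 16, 4, 6, 7, 12, 11, 9, 14, 15, 5, 2, 8, 10]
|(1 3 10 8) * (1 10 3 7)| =|(1 7)(8 10)| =2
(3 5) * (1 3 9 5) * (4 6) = (1 3)(4 6)(5 9) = [0, 3, 2, 1, 6, 9, 4, 7, 8, 5]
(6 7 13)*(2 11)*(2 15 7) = (2 11 15 7 13 6) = [0, 1, 11, 3, 4, 5, 2, 13, 8, 9, 10, 15, 12, 6, 14, 7]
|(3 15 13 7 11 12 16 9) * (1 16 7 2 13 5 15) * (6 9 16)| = 12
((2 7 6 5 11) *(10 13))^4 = ((2 7 6 5 11)(10 13))^4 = (13)(2 11 5 6 7)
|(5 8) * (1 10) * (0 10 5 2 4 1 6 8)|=8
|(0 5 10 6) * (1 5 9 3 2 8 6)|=6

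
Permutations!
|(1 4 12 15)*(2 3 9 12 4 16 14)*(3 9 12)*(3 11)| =|(1 16 14 2 9 11 3 12 15)| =9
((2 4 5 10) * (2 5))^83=(2 4)(5 10)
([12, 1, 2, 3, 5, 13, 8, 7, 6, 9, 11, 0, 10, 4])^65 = (0 12 10 11)(4 13 5)(6 8)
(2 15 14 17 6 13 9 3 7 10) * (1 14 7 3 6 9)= [0, 14, 15, 3, 4, 5, 13, 10, 8, 6, 2, 11, 12, 1, 17, 7, 16, 9]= (1 14 17 9 6 13)(2 15 7 10)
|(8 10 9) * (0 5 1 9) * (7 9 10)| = |(0 5 1 10)(7 9 8)| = 12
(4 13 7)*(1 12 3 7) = (1 12 3 7 4 13) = [0, 12, 2, 7, 13, 5, 6, 4, 8, 9, 10, 11, 3, 1]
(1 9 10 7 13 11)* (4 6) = (1 9 10 7 13 11)(4 6) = [0, 9, 2, 3, 6, 5, 4, 13, 8, 10, 7, 1, 12, 11]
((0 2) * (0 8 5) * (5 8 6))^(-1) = (8)(0 5 6 2)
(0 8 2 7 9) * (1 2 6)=(0 8 6 1 2 7 9)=[8, 2, 7, 3, 4, 5, 1, 9, 6, 0]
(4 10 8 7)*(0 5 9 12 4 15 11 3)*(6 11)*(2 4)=(0 5 9 12 2 4 10 8 7 15 6 11 3)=[5, 1, 4, 0, 10, 9, 11, 15, 7, 12, 8, 3, 2, 13, 14, 6]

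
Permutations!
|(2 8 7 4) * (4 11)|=|(2 8 7 11 4)|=5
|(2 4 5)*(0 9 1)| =|(0 9 1)(2 4 5)| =3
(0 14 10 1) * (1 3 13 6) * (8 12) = [14, 0, 2, 13, 4, 5, 1, 7, 12, 9, 3, 11, 8, 6, 10] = (0 14 10 3 13 6 1)(8 12)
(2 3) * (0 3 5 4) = (0 3 2 5 4) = [3, 1, 5, 2, 0, 4]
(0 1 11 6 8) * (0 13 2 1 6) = [6, 11, 1, 3, 4, 5, 8, 7, 13, 9, 10, 0, 12, 2] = (0 6 8 13 2 1 11)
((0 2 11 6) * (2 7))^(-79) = (0 7 2 11 6)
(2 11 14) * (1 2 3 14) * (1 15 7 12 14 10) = (1 2 11 15 7 12 14 3 10) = [0, 2, 11, 10, 4, 5, 6, 12, 8, 9, 1, 15, 14, 13, 3, 7]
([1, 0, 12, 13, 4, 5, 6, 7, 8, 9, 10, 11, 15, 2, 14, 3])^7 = [1, 0, 15, 2, 4, 5, 6, 7, 8, 9, 10, 11, 3, 12, 14, 13]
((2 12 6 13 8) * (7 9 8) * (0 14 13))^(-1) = (0 6 12 2 8 9 7 13 14)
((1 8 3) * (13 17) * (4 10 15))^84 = ((1 8 3)(4 10 15)(13 17))^84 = (17)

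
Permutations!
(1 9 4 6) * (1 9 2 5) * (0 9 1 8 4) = [9, 2, 5, 3, 6, 8, 1, 7, 4, 0] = (0 9)(1 2 5 8 4 6)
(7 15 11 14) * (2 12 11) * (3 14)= [0, 1, 12, 14, 4, 5, 6, 15, 8, 9, 10, 3, 11, 13, 7, 2]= (2 12 11 3 14 7 15)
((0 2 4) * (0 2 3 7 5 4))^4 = (0 4 7)(2 5 3) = ((0 3 7 5 4 2))^4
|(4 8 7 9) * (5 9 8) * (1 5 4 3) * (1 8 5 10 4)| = |(1 10 4)(3 8 7 5 9)| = 15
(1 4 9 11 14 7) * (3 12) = [0, 4, 2, 12, 9, 5, 6, 1, 8, 11, 10, 14, 3, 13, 7] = (1 4 9 11 14 7)(3 12)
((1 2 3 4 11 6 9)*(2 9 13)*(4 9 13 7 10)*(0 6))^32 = (0 7 4)(1 2 9 13 3)(6 10 11)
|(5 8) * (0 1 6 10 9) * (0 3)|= 6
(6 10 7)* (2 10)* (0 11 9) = (0 11 9)(2 10 7 6) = [11, 1, 10, 3, 4, 5, 2, 6, 8, 0, 7, 9]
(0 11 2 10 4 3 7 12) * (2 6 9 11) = (0 2 10 4 3 7 12)(6 9 11) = [2, 1, 10, 7, 3, 5, 9, 12, 8, 11, 4, 6, 0]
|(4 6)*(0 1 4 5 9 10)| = |(0 1 4 6 5 9 10)| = 7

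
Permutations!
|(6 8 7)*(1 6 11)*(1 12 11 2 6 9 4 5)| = 4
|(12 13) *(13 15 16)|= 4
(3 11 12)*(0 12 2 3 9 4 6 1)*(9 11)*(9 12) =(0 9 4 6 1)(2 3 12 11) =[9, 0, 3, 12, 6, 5, 1, 7, 8, 4, 10, 2, 11]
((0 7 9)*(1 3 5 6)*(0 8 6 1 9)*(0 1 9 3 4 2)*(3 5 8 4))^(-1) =((0 7 1 3 8 6 5 9 4 2))^(-1) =(0 2 4 9 5 6 8 3 1 7)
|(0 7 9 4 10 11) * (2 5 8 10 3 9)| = |(0 7 2 5 8 10 11)(3 9 4)| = 21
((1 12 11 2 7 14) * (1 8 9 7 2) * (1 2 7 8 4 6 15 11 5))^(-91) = (15)(1 5 12)(8 9) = ((1 12 5)(2 7 14 4 6 15 11)(8 9))^(-91)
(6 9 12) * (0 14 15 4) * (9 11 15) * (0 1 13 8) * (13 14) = [13, 14, 2, 3, 1, 5, 11, 7, 0, 12, 10, 15, 6, 8, 9, 4] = (0 13 8)(1 14 9 12 6 11 15 4)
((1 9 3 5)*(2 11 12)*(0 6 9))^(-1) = (0 1 5 3 9 6)(2 12 11)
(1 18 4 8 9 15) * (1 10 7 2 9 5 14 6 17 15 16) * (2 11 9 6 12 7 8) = (1 18 4 2 6 17 15 10 8 5 14 12 7 11 9 16) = [0, 18, 6, 3, 2, 14, 17, 11, 5, 16, 8, 9, 7, 13, 12, 10, 1, 15, 4]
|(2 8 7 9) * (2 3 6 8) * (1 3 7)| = |(1 3 6 8)(7 9)| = 4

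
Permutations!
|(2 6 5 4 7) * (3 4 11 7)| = |(2 6 5 11 7)(3 4)| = 10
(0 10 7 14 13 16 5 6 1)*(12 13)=(0 10 7 14 12 13 16 5 6 1)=[10, 0, 2, 3, 4, 6, 1, 14, 8, 9, 7, 11, 13, 16, 12, 15, 5]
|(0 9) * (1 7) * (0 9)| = |(9)(1 7)| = 2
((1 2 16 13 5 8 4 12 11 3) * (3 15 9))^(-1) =((1 2 16 13 5 8 4 12 11 15 9 3))^(-1) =(1 3 9 15 11 12 4 8 5 13 16 2)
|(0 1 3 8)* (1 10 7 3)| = 5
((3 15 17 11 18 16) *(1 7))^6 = (18)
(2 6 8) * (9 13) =[0, 1, 6, 3, 4, 5, 8, 7, 2, 13, 10, 11, 12, 9] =(2 6 8)(9 13)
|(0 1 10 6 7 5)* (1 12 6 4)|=|(0 12 6 7 5)(1 10 4)|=15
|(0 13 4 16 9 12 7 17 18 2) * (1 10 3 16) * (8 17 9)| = |(0 13 4 1 10 3 16 8 17 18 2)(7 9 12)| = 33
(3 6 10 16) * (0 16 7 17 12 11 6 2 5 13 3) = [16, 1, 5, 2, 4, 13, 10, 17, 8, 9, 7, 6, 11, 3, 14, 15, 0, 12] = (0 16)(2 5 13 3)(6 10 7 17 12 11)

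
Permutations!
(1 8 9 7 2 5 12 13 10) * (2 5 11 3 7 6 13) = (1 8 9 6 13 10)(2 11 3 7 5 12) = [0, 8, 11, 7, 4, 12, 13, 5, 9, 6, 1, 3, 2, 10]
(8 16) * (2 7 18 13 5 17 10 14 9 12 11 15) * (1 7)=(1 7 18 13 5 17 10 14 9 12 11 15 2)(8 16)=[0, 7, 1, 3, 4, 17, 6, 18, 16, 12, 14, 15, 11, 5, 9, 2, 8, 10, 13]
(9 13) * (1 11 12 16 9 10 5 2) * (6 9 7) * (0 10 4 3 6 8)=(0 10 5 2 1 11 12 16 7 8)(3 6 9 13 4)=[10, 11, 1, 6, 3, 2, 9, 8, 0, 13, 5, 12, 16, 4, 14, 15, 7]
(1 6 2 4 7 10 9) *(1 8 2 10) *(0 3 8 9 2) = (0 3 8)(1 6 10 2 4 7) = [3, 6, 4, 8, 7, 5, 10, 1, 0, 9, 2]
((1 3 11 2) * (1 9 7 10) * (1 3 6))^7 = ((1 6)(2 9 7 10 3 11))^7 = (1 6)(2 9 7 10 3 11)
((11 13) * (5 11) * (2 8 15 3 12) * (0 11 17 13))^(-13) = ((0 11)(2 8 15 3 12)(5 17 13))^(-13) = (0 11)(2 15 12 8 3)(5 13 17)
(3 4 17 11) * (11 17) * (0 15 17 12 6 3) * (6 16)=(0 15 17 12 16 6 3 4 11)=[15, 1, 2, 4, 11, 5, 3, 7, 8, 9, 10, 0, 16, 13, 14, 17, 6, 12]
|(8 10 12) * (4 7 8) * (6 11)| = |(4 7 8 10 12)(6 11)| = 10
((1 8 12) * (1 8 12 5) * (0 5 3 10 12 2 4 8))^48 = (0 2 3)(1 8 12)(4 10 5)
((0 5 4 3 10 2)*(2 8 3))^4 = ((0 5 4 2)(3 10 8))^4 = (3 10 8)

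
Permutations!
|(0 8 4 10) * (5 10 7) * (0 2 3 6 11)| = |(0 8 4 7 5 10 2 3 6 11)| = 10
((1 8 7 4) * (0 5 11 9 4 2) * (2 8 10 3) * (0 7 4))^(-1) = ((0 5 11 9)(1 10 3 2 7 8 4))^(-1) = (0 9 11 5)(1 4 8 7 2 3 10)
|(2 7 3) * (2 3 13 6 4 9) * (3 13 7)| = 6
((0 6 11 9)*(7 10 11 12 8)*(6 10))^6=((0 10 11 9)(6 12 8 7))^6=(0 11)(6 8)(7 12)(9 10)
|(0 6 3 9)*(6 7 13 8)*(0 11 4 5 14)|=|(0 7 13 8 6 3 9 11 4 5 14)|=11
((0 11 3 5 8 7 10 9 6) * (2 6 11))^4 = ((0 2 6)(3 5 8 7 10 9 11))^4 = (0 2 6)(3 10 5 9 8 11 7)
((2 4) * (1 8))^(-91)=((1 8)(2 4))^(-91)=(1 8)(2 4)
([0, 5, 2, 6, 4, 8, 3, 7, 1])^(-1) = (1 8 5)(3 6)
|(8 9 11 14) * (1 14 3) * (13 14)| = 7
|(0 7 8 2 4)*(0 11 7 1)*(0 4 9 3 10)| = 10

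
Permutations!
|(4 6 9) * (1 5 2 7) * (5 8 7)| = 6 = |(1 8 7)(2 5)(4 6 9)|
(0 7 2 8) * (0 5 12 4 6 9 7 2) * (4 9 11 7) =(0 2 8 5 12 9 4 6 11 7) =[2, 1, 8, 3, 6, 12, 11, 0, 5, 4, 10, 7, 9]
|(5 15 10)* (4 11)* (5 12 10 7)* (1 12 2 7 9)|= 8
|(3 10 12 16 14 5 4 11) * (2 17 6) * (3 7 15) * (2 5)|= 13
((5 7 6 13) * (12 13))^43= (5 12 7 13 6)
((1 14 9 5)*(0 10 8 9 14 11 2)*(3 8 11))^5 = (14)(0 10 11 2)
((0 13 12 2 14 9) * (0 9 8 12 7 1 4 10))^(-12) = (14)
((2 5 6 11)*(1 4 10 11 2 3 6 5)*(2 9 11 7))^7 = ((1 4 10 7 2)(3 6 9 11))^7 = (1 10 2 4 7)(3 11 9 6)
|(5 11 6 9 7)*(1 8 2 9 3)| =|(1 8 2 9 7 5 11 6 3)| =9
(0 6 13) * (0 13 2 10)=(13)(0 6 2 10)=[6, 1, 10, 3, 4, 5, 2, 7, 8, 9, 0, 11, 12, 13]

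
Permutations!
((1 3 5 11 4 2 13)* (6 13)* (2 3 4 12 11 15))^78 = (1 6 15 3)(2 5 4 13)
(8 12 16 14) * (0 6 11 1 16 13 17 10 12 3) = [6, 16, 2, 0, 4, 5, 11, 7, 3, 9, 12, 1, 13, 17, 8, 15, 14, 10] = (0 6 11 1 16 14 8 3)(10 12 13 17)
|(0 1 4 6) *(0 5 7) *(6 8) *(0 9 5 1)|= 12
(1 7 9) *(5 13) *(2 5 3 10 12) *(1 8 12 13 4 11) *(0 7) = [7, 0, 5, 10, 11, 4, 6, 9, 12, 8, 13, 1, 2, 3] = (0 7 9 8 12 2 5 4 11 1)(3 10 13)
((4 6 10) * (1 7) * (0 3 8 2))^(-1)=((0 3 8 2)(1 7)(4 6 10))^(-1)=(0 2 8 3)(1 7)(4 10 6)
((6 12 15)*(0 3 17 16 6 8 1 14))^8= (0 1 15 6 17)(3 14 8 12 16)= ((0 3 17 16 6 12 15 8 1 14))^8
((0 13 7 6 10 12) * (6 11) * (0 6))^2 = ((0 13 7 11)(6 10 12))^2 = (0 7)(6 12 10)(11 13)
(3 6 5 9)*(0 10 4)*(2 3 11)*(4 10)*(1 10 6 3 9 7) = [4, 10, 9, 3, 0, 7, 5, 1, 8, 11, 6, 2] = (0 4)(1 10 6 5 7)(2 9 11)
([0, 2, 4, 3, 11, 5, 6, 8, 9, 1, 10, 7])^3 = [0, 11, 7, 3, 8, 5, 6, 1, 2, 4, 10, 9]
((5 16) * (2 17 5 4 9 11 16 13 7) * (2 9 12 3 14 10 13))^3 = (17)(3 13 11 12 10 9 4 14 7 16)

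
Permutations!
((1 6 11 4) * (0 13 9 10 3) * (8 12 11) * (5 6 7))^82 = (0 9 3 13 10)(1 5 8 11)(4 7 6 12)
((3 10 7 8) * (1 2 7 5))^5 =((1 2 7 8 3 10 5))^5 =(1 10 8 2 5 3 7)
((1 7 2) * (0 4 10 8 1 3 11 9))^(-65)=(0 7)(1 9)(2 4)(3 10)(8 11)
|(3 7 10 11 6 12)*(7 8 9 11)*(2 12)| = 14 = |(2 12 3 8 9 11 6)(7 10)|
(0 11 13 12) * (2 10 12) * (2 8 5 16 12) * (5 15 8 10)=(0 11 13 10 2 5 16 12)(8 15)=[11, 1, 5, 3, 4, 16, 6, 7, 15, 9, 2, 13, 0, 10, 14, 8, 12]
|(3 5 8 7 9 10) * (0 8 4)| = 8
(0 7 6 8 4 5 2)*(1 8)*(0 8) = (0 7 6 1)(2 8 4 5) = [7, 0, 8, 3, 5, 2, 1, 6, 4]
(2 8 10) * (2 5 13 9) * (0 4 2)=(0 4 2 8 10 5 13 9)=[4, 1, 8, 3, 2, 13, 6, 7, 10, 0, 5, 11, 12, 9]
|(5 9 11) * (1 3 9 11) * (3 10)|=4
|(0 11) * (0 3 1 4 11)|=4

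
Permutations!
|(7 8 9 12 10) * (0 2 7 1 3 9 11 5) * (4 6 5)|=40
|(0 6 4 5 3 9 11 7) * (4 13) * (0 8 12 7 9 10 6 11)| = 6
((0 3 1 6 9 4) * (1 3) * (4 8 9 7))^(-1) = (0 4 7 6 1)(8 9)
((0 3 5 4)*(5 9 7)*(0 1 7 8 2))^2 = (0 9 2 3 8)(1 5)(4 7)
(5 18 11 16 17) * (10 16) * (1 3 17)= (1 3 17 5 18 11 10 16)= [0, 3, 2, 17, 4, 18, 6, 7, 8, 9, 16, 10, 12, 13, 14, 15, 1, 5, 11]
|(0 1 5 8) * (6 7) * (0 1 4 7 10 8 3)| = |(0 4 7 6 10 8 1 5 3)| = 9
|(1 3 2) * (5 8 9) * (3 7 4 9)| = 8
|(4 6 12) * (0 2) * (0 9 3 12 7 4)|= |(0 2 9 3 12)(4 6 7)|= 15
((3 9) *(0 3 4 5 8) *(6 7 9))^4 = (0 9)(3 4)(5 6)(7 8)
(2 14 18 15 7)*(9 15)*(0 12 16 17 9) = (0 12 16 17 9 15 7 2 14 18) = [12, 1, 14, 3, 4, 5, 6, 2, 8, 15, 10, 11, 16, 13, 18, 7, 17, 9, 0]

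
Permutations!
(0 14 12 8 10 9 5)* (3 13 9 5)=(0 14 12 8 10 5)(3 13 9)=[14, 1, 2, 13, 4, 0, 6, 7, 10, 3, 5, 11, 8, 9, 12]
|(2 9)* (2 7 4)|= 4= |(2 9 7 4)|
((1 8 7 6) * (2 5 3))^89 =(1 8 7 6)(2 3 5)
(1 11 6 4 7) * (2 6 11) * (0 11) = (0 11)(1 2 6 4 7) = [11, 2, 6, 3, 7, 5, 4, 1, 8, 9, 10, 0]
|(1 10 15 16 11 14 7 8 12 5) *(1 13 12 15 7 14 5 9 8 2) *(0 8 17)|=20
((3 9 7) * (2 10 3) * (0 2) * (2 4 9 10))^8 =(10)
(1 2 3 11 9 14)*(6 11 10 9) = [0, 2, 3, 10, 4, 5, 11, 7, 8, 14, 9, 6, 12, 13, 1] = (1 2 3 10 9 14)(6 11)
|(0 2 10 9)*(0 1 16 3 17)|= 8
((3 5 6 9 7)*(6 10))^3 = (3 6)(5 9)(7 10)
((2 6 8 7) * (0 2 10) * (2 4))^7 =(10)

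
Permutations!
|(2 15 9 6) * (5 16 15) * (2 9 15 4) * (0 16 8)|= 6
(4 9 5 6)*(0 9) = (0 9 5 6 4) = [9, 1, 2, 3, 0, 6, 4, 7, 8, 5]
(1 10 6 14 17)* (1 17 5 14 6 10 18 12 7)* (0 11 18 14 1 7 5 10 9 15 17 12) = (0 11 18)(1 14 10 9 15 17 12 5) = [11, 14, 2, 3, 4, 1, 6, 7, 8, 15, 9, 18, 5, 13, 10, 17, 16, 12, 0]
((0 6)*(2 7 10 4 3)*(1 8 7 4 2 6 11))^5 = (0 10)(1 4)(2 11)(3 8)(6 7) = ((0 11 1 8 7 10 2 4 3 6))^5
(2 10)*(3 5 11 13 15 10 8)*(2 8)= (3 5 11 13 15 10 8)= [0, 1, 2, 5, 4, 11, 6, 7, 3, 9, 8, 13, 12, 15, 14, 10]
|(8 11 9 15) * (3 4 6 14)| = |(3 4 6 14)(8 11 9 15)| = 4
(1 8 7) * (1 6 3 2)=(1 8 7 6 3 2)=[0, 8, 1, 2, 4, 5, 3, 6, 7]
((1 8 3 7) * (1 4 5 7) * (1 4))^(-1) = ((1 8 3 4 5 7))^(-1) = (1 7 5 4 3 8)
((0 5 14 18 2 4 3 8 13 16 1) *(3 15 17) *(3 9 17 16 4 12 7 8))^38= ((0 5 14 18 2 12 7 8 13 4 15 16 1)(9 17))^38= (0 1 16 15 4 13 8 7 12 2 18 14 5)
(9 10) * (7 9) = (7 9 10) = [0, 1, 2, 3, 4, 5, 6, 9, 8, 10, 7]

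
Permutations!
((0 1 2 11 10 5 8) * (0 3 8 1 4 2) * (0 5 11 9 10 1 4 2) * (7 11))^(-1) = ((0 2 9 10 7 11 1 5 4)(3 8))^(-1) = (0 4 5 1 11 7 10 9 2)(3 8)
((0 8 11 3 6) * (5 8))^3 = (0 11)(3 5)(6 8)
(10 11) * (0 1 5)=(0 1 5)(10 11)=[1, 5, 2, 3, 4, 0, 6, 7, 8, 9, 11, 10]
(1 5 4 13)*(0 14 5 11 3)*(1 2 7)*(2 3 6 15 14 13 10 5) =(0 13 3)(1 11 6 15 14 2 7)(4 10 5) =[13, 11, 7, 0, 10, 4, 15, 1, 8, 9, 5, 6, 12, 3, 2, 14]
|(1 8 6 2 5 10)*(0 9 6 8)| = 7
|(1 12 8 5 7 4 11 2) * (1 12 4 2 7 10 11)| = |(1 4)(2 12 8 5 10 11 7)| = 14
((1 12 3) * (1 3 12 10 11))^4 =(12)(1 10 11)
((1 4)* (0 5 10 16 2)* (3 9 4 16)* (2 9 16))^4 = ((0 5 10 3 16 9 4 1 2))^4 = (0 16 2 3 1 10 4 5 9)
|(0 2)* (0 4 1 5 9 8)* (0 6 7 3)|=10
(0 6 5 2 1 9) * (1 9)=(0 6 5 2 9)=[6, 1, 9, 3, 4, 2, 5, 7, 8, 0]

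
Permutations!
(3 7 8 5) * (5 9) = [0, 1, 2, 7, 4, 3, 6, 8, 9, 5] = (3 7 8 9 5)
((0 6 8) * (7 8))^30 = ((0 6 7 8))^30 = (0 7)(6 8)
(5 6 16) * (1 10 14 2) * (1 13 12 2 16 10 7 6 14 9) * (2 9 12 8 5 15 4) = (1 7 6 10 12 9)(2 13 8 5 14 16 15 4) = [0, 7, 13, 3, 2, 14, 10, 6, 5, 1, 12, 11, 9, 8, 16, 4, 15]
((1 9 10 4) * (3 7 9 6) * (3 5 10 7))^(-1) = ((1 6 5 10 4)(7 9))^(-1) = (1 4 10 5 6)(7 9)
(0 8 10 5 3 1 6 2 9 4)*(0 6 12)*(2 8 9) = (0 9 4 6 8 10 5 3 1 12) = [9, 12, 2, 1, 6, 3, 8, 7, 10, 4, 5, 11, 0]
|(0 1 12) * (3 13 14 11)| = 12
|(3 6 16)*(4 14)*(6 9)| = 4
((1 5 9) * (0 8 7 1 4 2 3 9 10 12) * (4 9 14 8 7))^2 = (0 1 10)(2 14 4 3 8)(5 12 7)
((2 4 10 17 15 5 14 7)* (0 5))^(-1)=((0 5 14 7 2 4 10 17 15))^(-1)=(0 15 17 10 4 2 7 14 5)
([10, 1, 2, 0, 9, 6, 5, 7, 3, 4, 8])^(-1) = (0 3 8 10)(4 9)(5 6)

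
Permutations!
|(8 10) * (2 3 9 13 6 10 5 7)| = 9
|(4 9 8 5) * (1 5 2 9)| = 3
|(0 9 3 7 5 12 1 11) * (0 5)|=|(0 9 3 7)(1 11 5 12)|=4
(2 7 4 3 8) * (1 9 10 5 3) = (1 9 10 5 3 8 2 7 4) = [0, 9, 7, 8, 1, 3, 6, 4, 2, 10, 5]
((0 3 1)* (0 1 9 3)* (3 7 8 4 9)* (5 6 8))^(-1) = (4 8 6 5 7 9)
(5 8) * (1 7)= [0, 7, 2, 3, 4, 8, 6, 1, 5]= (1 7)(5 8)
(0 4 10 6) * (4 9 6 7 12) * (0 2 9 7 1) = (0 7 12 4 10 1)(2 9 6) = [7, 0, 9, 3, 10, 5, 2, 12, 8, 6, 1, 11, 4]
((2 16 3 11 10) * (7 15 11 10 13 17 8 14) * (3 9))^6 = (2 16 9 3 10)(7 14 8 17 13 11 15)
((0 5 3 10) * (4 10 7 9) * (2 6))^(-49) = ((0 5 3 7 9 4 10)(2 6))^(-49) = (10)(2 6)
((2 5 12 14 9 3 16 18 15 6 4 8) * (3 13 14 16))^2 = (2 12 18 6 8 5 16 15 4)(9 14 13)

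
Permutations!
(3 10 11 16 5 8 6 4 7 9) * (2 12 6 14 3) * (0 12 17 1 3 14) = (0 12 6 4 7 9 2 17 1 3 10 11 16 5 8) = [12, 3, 17, 10, 7, 8, 4, 9, 0, 2, 11, 16, 6, 13, 14, 15, 5, 1]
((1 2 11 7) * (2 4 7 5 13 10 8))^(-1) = (1 7 4)(2 8 10 13 5 11)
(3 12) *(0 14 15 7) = (0 14 15 7)(3 12) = [14, 1, 2, 12, 4, 5, 6, 0, 8, 9, 10, 11, 3, 13, 15, 7]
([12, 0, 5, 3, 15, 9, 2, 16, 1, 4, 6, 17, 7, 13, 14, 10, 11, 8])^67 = (0 16 8 12 11 1 7 17)(2 15 5 10 9 6 4)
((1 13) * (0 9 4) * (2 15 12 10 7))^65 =(15)(0 4 9)(1 13)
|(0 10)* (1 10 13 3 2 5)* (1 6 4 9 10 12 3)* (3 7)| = 12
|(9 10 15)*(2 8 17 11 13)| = 15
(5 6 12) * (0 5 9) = (0 5 6 12 9) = [5, 1, 2, 3, 4, 6, 12, 7, 8, 0, 10, 11, 9]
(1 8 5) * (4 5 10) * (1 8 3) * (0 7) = [7, 3, 2, 1, 5, 8, 6, 0, 10, 9, 4] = (0 7)(1 3)(4 5 8 10)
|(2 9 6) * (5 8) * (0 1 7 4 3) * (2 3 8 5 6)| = 14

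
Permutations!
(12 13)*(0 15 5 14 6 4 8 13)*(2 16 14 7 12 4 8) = (0 15 5 7 12)(2 16 14 6 8 13 4) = [15, 1, 16, 3, 2, 7, 8, 12, 13, 9, 10, 11, 0, 4, 6, 5, 14]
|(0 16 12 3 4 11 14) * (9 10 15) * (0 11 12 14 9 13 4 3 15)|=|(0 16 14 11 9 10)(4 12 15 13)|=12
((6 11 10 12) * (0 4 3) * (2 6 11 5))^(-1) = ((0 4 3)(2 6 5)(10 12 11))^(-1) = (0 3 4)(2 5 6)(10 11 12)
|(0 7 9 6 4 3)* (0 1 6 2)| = 4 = |(0 7 9 2)(1 6 4 3)|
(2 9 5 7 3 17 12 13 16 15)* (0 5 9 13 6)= (0 5 7 3 17 12 6)(2 13 16 15)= [5, 1, 13, 17, 4, 7, 0, 3, 8, 9, 10, 11, 6, 16, 14, 2, 15, 12]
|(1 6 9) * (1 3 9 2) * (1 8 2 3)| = 4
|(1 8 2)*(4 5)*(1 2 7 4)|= |(1 8 7 4 5)|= 5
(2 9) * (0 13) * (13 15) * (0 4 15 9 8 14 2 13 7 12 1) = (0 9 13 4 15 7 12 1)(2 8 14) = [9, 0, 8, 3, 15, 5, 6, 12, 14, 13, 10, 11, 1, 4, 2, 7]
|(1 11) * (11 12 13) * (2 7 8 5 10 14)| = |(1 12 13 11)(2 7 8 5 10 14)| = 12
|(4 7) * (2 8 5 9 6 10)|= 6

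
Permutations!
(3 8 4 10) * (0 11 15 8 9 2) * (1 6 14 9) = [11, 6, 0, 1, 10, 5, 14, 7, 4, 2, 3, 15, 12, 13, 9, 8] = (0 11 15 8 4 10 3 1 6 14 9 2)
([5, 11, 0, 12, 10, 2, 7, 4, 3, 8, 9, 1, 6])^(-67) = (0 2 5)(1 11)(3 10 6 8 4 12 9 7)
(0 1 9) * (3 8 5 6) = [1, 9, 2, 8, 4, 6, 3, 7, 5, 0] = (0 1 9)(3 8 5 6)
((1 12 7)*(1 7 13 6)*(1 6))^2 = ((1 12 13))^2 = (1 13 12)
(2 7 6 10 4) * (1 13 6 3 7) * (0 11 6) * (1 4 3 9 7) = (0 11 6 10 3 1 13)(2 4)(7 9) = [11, 13, 4, 1, 2, 5, 10, 9, 8, 7, 3, 6, 12, 0]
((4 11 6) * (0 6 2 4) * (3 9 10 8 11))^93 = ((0 6)(2 4 3 9 10 8 11))^93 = (0 6)(2 3 10 11 4 9 8)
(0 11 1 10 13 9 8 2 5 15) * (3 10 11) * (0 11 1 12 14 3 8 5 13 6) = [8, 1, 13, 10, 4, 15, 0, 7, 2, 5, 6, 12, 14, 9, 3, 11] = (0 8 2 13 9 5 15 11 12 14 3 10 6)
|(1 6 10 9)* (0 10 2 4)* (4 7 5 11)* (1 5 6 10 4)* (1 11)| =12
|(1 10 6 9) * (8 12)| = 4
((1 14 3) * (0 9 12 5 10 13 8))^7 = ((0 9 12 5 10 13 8)(1 14 3))^7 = (1 14 3)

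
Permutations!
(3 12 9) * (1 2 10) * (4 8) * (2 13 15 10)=(1 13 15 10)(3 12 9)(4 8)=[0, 13, 2, 12, 8, 5, 6, 7, 4, 3, 1, 11, 9, 15, 14, 10]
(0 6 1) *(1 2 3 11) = (0 6 2 3 11 1) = [6, 0, 3, 11, 4, 5, 2, 7, 8, 9, 10, 1]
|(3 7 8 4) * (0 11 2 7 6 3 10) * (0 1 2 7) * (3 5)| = 24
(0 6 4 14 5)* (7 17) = (0 6 4 14 5)(7 17) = [6, 1, 2, 3, 14, 0, 4, 17, 8, 9, 10, 11, 12, 13, 5, 15, 16, 7]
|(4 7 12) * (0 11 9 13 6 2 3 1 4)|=|(0 11 9 13 6 2 3 1 4 7 12)|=11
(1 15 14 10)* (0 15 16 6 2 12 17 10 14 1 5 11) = (0 15 1 16 6 2 12 17 10 5 11) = [15, 16, 12, 3, 4, 11, 2, 7, 8, 9, 5, 0, 17, 13, 14, 1, 6, 10]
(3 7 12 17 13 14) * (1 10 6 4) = (1 10 6 4)(3 7 12 17 13 14) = [0, 10, 2, 7, 1, 5, 4, 12, 8, 9, 6, 11, 17, 14, 3, 15, 16, 13]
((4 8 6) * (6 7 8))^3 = ((4 6)(7 8))^3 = (4 6)(7 8)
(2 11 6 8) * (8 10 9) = (2 11 6 10 9 8) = [0, 1, 11, 3, 4, 5, 10, 7, 2, 8, 9, 6]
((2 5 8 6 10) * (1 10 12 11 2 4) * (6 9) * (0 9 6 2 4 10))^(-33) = ((0 9 2 5 8 6 12 11 4 1))^(-33) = (0 11 8 9 4 6 2 1 12 5)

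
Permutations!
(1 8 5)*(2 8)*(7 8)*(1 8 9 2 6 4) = (1 6 4)(2 7 9)(5 8) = [0, 6, 7, 3, 1, 8, 4, 9, 5, 2]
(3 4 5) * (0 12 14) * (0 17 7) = (0 12 14 17 7)(3 4 5) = [12, 1, 2, 4, 5, 3, 6, 0, 8, 9, 10, 11, 14, 13, 17, 15, 16, 7]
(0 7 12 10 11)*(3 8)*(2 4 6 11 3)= (0 7 12 10 3 8 2 4 6 11)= [7, 1, 4, 8, 6, 5, 11, 12, 2, 9, 3, 0, 10]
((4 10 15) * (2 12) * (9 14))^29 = ((2 12)(4 10 15)(9 14))^29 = (2 12)(4 15 10)(9 14)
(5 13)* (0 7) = [7, 1, 2, 3, 4, 13, 6, 0, 8, 9, 10, 11, 12, 5] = (0 7)(5 13)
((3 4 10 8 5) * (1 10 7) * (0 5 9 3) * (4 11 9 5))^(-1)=(0 5 8 10 1 7 4)(3 9 11)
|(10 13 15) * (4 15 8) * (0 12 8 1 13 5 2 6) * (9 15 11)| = 22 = |(0 12 8 4 11 9 15 10 5 2 6)(1 13)|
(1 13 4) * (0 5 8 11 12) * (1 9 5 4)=[4, 13, 2, 3, 9, 8, 6, 7, 11, 5, 10, 12, 0, 1]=(0 4 9 5 8 11 12)(1 13)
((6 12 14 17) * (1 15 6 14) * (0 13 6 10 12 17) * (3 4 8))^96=((0 13 6 17 14)(1 15 10 12)(3 4 8))^96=(0 13 6 17 14)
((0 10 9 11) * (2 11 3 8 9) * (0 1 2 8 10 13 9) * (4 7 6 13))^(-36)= (13)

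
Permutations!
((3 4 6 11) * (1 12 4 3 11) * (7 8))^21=(1 12 4 6)(7 8)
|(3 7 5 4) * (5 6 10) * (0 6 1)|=8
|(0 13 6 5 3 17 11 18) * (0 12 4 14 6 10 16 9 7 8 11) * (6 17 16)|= 16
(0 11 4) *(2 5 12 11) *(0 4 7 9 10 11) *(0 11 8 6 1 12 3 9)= (0 2 5 3 9 10 8 6 1 12 11 7)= [2, 12, 5, 9, 4, 3, 1, 0, 6, 10, 8, 7, 11]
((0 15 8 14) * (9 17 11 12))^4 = ((0 15 8 14)(9 17 11 12))^4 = (17)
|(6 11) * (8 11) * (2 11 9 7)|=|(2 11 6 8 9 7)|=6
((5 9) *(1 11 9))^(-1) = ((1 11 9 5))^(-1) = (1 5 9 11)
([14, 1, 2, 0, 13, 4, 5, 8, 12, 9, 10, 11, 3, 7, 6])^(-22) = (0 12 7 4 6)(3 8 13 5 14)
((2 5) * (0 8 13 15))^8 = (15)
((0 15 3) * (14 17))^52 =((0 15 3)(14 17))^52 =(17)(0 15 3)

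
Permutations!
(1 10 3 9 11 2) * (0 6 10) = (0 6 10 3 9 11 2 1) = [6, 0, 1, 9, 4, 5, 10, 7, 8, 11, 3, 2]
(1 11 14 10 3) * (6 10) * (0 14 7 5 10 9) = (0 14 6 9)(1 11 7 5 10 3) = [14, 11, 2, 1, 4, 10, 9, 5, 8, 0, 3, 7, 12, 13, 6]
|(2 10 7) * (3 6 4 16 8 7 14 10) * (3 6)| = |(2 6 4 16 8 7)(10 14)| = 6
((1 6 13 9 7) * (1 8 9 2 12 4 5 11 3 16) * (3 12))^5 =(1 16 3 2 13 6)(4 5 11 12)(7 9 8)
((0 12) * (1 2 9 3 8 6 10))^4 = ((0 12)(1 2 9 3 8 6 10))^4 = (12)(1 8 2 6 9 10 3)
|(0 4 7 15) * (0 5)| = |(0 4 7 15 5)| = 5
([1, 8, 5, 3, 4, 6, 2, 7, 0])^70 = [1, 8, 5, 3, 4, 6, 2, 7, 0]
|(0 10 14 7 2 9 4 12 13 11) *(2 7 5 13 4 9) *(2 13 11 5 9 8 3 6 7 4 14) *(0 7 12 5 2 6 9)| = |(0 10 6 12 14)(2 13)(3 9 8)(4 5 11 7)| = 60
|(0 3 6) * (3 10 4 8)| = |(0 10 4 8 3 6)| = 6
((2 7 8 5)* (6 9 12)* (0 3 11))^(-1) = (0 11 3)(2 5 8 7)(6 12 9)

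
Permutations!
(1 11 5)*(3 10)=(1 11 5)(3 10)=[0, 11, 2, 10, 4, 1, 6, 7, 8, 9, 3, 5]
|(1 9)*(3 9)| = 3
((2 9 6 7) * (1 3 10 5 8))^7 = (1 10 8 3 5)(2 7 6 9)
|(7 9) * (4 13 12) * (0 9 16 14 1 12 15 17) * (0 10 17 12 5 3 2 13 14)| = 36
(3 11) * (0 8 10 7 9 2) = (0 8 10 7 9 2)(3 11) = [8, 1, 0, 11, 4, 5, 6, 9, 10, 2, 7, 3]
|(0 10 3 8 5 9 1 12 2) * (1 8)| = |(0 10 3 1 12 2)(5 9 8)| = 6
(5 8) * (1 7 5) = [0, 7, 2, 3, 4, 8, 6, 5, 1] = (1 7 5 8)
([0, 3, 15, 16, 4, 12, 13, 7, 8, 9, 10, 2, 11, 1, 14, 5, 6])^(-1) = (1 13 6 16 3)(2 11 12 5 15)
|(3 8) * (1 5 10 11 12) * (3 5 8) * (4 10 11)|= 10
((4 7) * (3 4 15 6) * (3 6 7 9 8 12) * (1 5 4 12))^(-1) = ((1 5 4 9 8)(3 12)(7 15))^(-1) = (1 8 9 4 5)(3 12)(7 15)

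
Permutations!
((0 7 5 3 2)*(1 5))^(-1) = ((0 7 1 5 3 2))^(-1) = (0 2 3 5 1 7)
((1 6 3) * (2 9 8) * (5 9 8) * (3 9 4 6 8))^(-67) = (1 8 2 3)(4 6 9 5)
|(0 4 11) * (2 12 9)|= 3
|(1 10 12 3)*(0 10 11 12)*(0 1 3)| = |(0 10 1 11 12)| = 5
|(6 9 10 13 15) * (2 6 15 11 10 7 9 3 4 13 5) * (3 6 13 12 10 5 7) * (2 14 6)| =6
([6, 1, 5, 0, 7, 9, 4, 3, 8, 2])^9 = (9)(0 3 7 4 6)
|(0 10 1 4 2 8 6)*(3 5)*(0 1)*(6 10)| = 14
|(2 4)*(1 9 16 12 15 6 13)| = 14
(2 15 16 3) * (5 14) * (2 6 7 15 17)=(2 17)(3 6 7 15 16)(5 14)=[0, 1, 17, 6, 4, 14, 7, 15, 8, 9, 10, 11, 12, 13, 5, 16, 3, 2]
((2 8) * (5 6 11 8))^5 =((2 5 6 11 8))^5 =(11)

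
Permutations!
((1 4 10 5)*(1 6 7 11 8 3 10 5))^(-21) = (1 8 6)(3 7 4)(5 10 11) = ((1 4 5 6 7 11 8 3 10))^(-21)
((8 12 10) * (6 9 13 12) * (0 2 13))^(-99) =((0 2 13 12 10 8 6 9))^(-99) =(0 8 13 9 10 2 6 12)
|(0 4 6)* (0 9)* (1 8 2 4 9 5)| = 6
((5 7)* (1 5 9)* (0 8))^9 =((0 8)(1 5 7 9))^9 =(0 8)(1 5 7 9)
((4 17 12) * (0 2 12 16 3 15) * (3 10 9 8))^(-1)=((0 2 12 4 17 16 10 9 8 3 15))^(-1)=(0 15 3 8 9 10 16 17 4 12 2)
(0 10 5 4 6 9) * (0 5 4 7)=(0 10 4 6 9 5 7)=[10, 1, 2, 3, 6, 7, 9, 0, 8, 5, 4]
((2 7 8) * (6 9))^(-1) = ((2 7 8)(6 9))^(-1) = (2 8 7)(6 9)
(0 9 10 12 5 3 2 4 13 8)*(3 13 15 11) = (0 9 10 12 5 13 8)(2 4 15 11 3) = [9, 1, 4, 2, 15, 13, 6, 7, 0, 10, 12, 3, 5, 8, 14, 11]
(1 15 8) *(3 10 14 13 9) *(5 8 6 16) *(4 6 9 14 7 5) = (1 15 9 3 10 7 5 8)(4 6 16)(13 14) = [0, 15, 2, 10, 6, 8, 16, 5, 1, 3, 7, 11, 12, 14, 13, 9, 4]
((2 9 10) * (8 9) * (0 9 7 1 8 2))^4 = (0 9 10)(1 8 7)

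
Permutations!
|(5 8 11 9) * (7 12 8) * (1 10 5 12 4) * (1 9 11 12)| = |(1 10 5 7 4 9)(8 12)| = 6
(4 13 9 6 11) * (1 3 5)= [0, 3, 2, 5, 13, 1, 11, 7, 8, 6, 10, 4, 12, 9]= (1 3 5)(4 13 9 6 11)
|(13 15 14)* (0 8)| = |(0 8)(13 15 14)| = 6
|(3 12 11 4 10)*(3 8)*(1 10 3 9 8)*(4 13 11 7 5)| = 10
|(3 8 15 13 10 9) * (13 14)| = 7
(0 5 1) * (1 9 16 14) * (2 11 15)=(0 5 9 16 14 1)(2 11 15)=[5, 0, 11, 3, 4, 9, 6, 7, 8, 16, 10, 15, 12, 13, 1, 2, 14]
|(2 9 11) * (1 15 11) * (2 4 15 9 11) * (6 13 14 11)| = 14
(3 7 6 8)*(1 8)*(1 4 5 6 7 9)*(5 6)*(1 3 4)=(1 8 4 6)(3 9)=[0, 8, 2, 9, 6, 5, 1, 7, 4, 3]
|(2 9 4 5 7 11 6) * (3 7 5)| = 7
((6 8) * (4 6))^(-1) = ((4 6 8))^(-1) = (4 8 6)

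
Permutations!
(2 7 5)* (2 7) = (5 7) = [0, 1, 2, 3, 4, 7, 6, 5]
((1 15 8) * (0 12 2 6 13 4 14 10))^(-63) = ((0 12 2 6 13 4 14 10)(1 15 8))^(-63) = (15)(0 12 2 6 13 4 14 10)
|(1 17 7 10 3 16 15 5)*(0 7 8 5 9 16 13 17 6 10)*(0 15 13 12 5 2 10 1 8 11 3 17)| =|(0 7 15 9 16 13)(1 6)(2 10 17 11 3 12 5 8)| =24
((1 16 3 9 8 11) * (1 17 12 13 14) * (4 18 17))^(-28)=((1 16 3 9 8 11 4 18 17 12 13 14))^(-28)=(1 17 8)(3 13 4)(9 14 18)(11 16 12)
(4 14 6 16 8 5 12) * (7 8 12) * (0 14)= (0 14 6 16 12 4)(5 7 8)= [14, 1, 2, 3, 0, 7, 16, 8, 5, 9, 10, 11, 4, 13, 6, 15, 12]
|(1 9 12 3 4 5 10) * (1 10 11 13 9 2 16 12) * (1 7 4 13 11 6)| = |(1 2 16 12 3 13 9 7 4 5 6)| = 11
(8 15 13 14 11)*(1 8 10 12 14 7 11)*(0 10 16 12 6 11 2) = (0 10 6 11 16 12 14 1 8 15 13 7 2) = [10, 8, 0, 3, 4, 5, 11, 2, 15, 9, 6, 16, 14, 7, 1, 13, 12]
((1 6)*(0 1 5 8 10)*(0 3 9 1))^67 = (1 10 6 3 5 9 8)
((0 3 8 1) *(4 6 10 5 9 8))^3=(0 6 9)(1 4 5)(3 10 8)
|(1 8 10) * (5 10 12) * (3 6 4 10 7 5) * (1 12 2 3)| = |(1 8 2 3 6 4 10 12)(5 7)| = 8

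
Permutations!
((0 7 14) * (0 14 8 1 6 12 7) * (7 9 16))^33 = (1 7 9 6 8 16 12)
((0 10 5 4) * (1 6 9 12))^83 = ((0 10 5 4)(1 6 9 12))^83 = (0 4 5 10)(1 12 9 6)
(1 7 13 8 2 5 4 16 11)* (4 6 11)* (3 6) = [0, 7, 5, 6, 16, 3, 11, 13, 2, 9, 10, 1, 12, 8, 14, 15, 4] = (1 7 13 8 2 5 3 6 11)(4 16)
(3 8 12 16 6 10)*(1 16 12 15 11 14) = [0, 16, 2, 8, 4, 5, 10, 7, 15, 9, 3, 14, 12, 13, 1, 11, 6] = (1 16 6 10 3 8 15 11 14)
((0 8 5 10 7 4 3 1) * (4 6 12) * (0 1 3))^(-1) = (0 4 12 6 7 10 5 8)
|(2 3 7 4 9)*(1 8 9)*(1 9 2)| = 7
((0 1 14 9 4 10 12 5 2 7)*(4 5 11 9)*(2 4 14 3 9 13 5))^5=((14)(0 1 3 9 2 7)(4 10 12 11 13 5))^5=(14)(0 7 2 9 3 1)(4 5 13 11 12 10)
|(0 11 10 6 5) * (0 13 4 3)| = |(0 11 10 6 5 13 4 3)| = 8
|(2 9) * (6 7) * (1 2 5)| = 4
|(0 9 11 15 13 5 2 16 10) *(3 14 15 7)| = 12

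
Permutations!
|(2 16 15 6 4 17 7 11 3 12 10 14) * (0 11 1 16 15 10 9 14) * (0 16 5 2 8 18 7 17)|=|(0 11 3 12 9 14 8 18 7 1 5 2 15 6 4)(10 16)|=30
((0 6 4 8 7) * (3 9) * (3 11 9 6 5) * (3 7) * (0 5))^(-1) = (3 8 4 6)(5 7)(9 11)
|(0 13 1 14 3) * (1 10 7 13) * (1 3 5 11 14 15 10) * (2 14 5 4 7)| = 8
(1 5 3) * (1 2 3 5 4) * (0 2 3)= (5)(0 2)(1 4)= [2, 4, 0, 3, 1, 5]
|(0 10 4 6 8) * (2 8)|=6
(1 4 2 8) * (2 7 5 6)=[0, 4, 8, 3, 7, 6, 2, 5, 1]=(1 4 7 5 6 2 8)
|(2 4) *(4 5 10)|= 4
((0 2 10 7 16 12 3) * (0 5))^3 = ((0 2 10 7 16 12 3 5))^3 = (0 7 3 2 16 5 10 12)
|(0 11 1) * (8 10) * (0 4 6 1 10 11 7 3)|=|(0 7 3)(1 4 6)(8 11 10)|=3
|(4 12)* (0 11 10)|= 6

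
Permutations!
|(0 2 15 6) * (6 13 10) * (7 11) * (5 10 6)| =|(0 2 15 13 6)(5 10)(7 11)| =10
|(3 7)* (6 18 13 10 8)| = |(3 7)(6 18 13 10 8)| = 10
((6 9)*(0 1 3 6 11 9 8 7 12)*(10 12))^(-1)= (0 12 10 7 8 6 3 1)(9 11)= ((0 1 3 6 8 7 10 12)(9 11))^(-1)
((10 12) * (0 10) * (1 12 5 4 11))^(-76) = ((0 10 5 4 11 1 12))^(-76) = (0 10 5 4 11 1 12)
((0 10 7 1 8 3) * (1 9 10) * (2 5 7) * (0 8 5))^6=((0 1 5 7 9 10 2)(3 8))^6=(0 2 10 9 7 5 1)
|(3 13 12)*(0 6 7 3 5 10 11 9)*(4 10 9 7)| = |(0 6 4 10 11 7 3 13 12 5 9)| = 11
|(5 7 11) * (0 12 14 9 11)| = 7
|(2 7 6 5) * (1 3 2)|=|(1 3 2 7 6 5)|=6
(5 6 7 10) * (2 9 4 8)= (2 9 4 8)(5 6 7 10)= [0, 1, 9, 3, 8, 6, 7, 10, 2, 4, 5]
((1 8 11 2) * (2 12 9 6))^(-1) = ((1 8 11 12 9 6 2))^(-1) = (1 2 6 9 12 11 8)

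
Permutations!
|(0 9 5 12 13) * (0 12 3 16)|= |(0 9 5 3 16)(12 13)|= 10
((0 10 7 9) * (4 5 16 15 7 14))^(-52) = ((0 10 14 4 5 16 15 7 9))^(-52) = (0 14 5 15 9 10 4 16 7)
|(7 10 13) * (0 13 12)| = 5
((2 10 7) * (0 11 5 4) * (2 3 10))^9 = (0 11 5 4)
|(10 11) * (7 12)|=|(7 12)(10 11)|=2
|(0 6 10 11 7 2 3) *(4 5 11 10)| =8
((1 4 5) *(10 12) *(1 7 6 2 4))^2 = (12)(2 5 6 4 7)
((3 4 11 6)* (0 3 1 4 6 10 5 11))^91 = (0 3 6 1 4)(5 11 10)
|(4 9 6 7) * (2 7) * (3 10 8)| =15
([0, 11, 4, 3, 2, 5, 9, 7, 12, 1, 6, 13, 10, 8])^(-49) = (1 9 6 10 12 8 13 11)(2 4)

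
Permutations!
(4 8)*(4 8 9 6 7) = (4 9 6 7) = [0, 1, 2, 3, 9, 5, 7, 4, 8, 6]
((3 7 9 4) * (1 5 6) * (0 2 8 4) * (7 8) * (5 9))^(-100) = ((0 2 7 5 6 1 9)(3 8 4))^(-100) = (0 1 5 2 9 6 7)(3 4 8)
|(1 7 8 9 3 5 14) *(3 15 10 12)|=10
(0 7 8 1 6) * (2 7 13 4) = (0 13 4 2 7 8 1 6) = [13, 6, 7, 3, 2, 5, 0, 8, 1, 9, 10, 11, 12, 4]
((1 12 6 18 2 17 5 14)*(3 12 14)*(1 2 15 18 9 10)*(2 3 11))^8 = ((1 14 3 12 6 9 10)(2 17 5 11)(15 18))^8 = (18)(1 14 3 12 6 9 10)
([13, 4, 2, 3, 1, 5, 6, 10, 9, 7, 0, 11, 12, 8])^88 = [7, 1, 2, 3, 4, 5, 6, 8, 0, 13, 9, 11, 12, 10]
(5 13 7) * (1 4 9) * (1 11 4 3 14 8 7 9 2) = (1 3 14 8 7 5 13 9 11 4 2) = [0, 3, 1, 14, 2, 13, 6, 5, 7, 11, 10, 4, 12, 9, 8]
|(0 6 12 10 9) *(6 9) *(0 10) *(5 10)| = 6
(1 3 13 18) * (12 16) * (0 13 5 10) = (0 13 18 1 3 5 10)(12 16) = [13, 3, 2, 5, 4, 10, 6, 7, 8, 9, 0, 11, 16, 18, 14, 15, 12, 17, 1]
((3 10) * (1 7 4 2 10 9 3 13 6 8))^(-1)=(1 8 6 13 10 2 4 7)(3 9)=((1 7 4 2 10 13 6 8)(3 9))^(-1)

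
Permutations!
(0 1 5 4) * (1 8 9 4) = (0 8 9 4)(1 5) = [8, 5, 2, 3, 0, 1, 6, 7, 9, 4]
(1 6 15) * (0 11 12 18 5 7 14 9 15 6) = (0 11 12 18 5 7 14 9 15 1) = [11, 0, 2, 3, 4, 7, 6, 14, 8, 15, 10, 12, 18, 13, 9, 1, 16, 17, 5]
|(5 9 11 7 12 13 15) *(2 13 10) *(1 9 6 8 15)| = |(1 9 11 7 12 10 2 13)(5 6 8 15)| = 8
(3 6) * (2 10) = (2 10)(3 6) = [0, 1, 10, 6, 4, 5, 3, 7, 8, 9, 2]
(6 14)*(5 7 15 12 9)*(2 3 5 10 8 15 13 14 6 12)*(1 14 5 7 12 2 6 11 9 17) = (1 14 2 3 7 13 5 12 17)(6 11 9 10 8 15) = [0, 14, 3, 7, 4, 12, 11, 13, 15, 10, 8, 9, 17, 5, 2, 6, 16, 1]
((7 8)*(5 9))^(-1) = (5 9)(7 8)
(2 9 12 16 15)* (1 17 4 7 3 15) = (1 17 4 7 3 15 2 9 12 16) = [0, 17, 9, 15, 7, 5, 6, 3, 8, 12, 10, 11, 16, 13, 14, 2, 1, 4]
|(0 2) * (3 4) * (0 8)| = 6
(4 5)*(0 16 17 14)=(0 16 17 14)(4 5)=[16, 1, 2, 3, 5, 4, 6, 7, 8, 9, 10, 11, 12, 13, 0, 15, 17, 14]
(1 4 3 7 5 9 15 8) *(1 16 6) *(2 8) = (1 4 3 7 5 9 15 2 8 16 6) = [0, 4, 8, 7, 3, 9, 1, 5, 16, 15, 10, 11, 12, 13, 14, 2, 6]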